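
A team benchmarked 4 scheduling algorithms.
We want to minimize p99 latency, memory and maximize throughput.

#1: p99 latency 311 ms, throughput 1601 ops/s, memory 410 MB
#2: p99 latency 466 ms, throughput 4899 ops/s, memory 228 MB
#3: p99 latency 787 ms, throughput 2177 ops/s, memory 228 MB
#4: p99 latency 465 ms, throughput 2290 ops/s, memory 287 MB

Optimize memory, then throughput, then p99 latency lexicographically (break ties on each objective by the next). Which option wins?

First minimize memory: best is 228, kept {#2, #3}.
Then maximize throughput: best is 4899, kept {#2}.

#2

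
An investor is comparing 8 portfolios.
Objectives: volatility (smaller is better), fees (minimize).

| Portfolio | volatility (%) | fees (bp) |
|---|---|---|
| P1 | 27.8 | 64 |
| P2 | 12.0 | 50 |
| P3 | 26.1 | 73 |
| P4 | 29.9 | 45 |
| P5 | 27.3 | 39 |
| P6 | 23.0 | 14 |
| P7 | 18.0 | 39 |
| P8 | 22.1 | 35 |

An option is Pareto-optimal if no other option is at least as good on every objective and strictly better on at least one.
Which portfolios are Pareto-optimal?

P1: dominated by P2 (volatility 12.0≤27.8, fees 50≤64).
P2: not dominated (best volatility).
P3: dominated by P2 (volatility 12.0≤26.1, fees 50≤73).
P4: dominated by P5 (volatility 27.3≤29.9, fees 39≤45).
P5: dominated by P6 (volatility 23.0≤27.3, fees 14≤39).
P6: not dominated (best fees).
P7: not dominated.
P8: not dominated.

P2, P6, P7, P8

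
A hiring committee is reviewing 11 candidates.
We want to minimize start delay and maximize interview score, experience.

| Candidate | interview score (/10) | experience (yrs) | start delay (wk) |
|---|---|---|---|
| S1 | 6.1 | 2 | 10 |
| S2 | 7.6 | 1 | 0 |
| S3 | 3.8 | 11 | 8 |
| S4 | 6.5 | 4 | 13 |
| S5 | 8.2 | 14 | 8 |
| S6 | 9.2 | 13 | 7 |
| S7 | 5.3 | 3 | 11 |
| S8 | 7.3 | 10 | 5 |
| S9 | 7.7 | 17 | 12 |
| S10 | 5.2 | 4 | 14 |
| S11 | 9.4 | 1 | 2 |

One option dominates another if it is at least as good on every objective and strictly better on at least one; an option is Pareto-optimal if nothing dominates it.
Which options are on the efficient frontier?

S2, S5, S6, S8, S9, S11

S1: dominated by S5 (interview score 8.2≥6.1, experience 14≥2, start delay 8≤10).
S2: not dominated (best start delay).
S3: dominated by S5 (interview score 8.2≥3.8, experience 14≥11, start delay 8≤8).
S4: dominated by S5 (interview score 8.2≥6.5, experience 14≥4, start delay 8≤13).
S5: not dominated.
S6: not dominated.
S7: dominated by S5 (interview score 8.2≥5.3, experience 14≥3, start delay 8≤11).
S8: not dominated.
S9: not dominated (best experience).
S10: dominated by S4 (interview score 6.5≥5.2, experience 4≥4, start delay 13≤14).
S11: not dominated (best interview score).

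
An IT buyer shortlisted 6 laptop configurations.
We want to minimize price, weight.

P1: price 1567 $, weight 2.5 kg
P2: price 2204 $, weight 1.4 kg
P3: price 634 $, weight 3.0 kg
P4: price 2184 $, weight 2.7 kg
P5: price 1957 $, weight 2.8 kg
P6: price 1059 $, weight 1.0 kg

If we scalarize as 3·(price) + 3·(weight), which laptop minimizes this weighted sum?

P3

P1: 3·1567 + 3·2.5 = 4708.5
P2: 3·2204 + 3·1.4 = 6616.2
P3: 3·634 + 3·3.0 = 1911.0
P4: 3·2184 + 3·2.7 = 6560.1
P5: 3·1957 + 3·2.8 = 5879.4
P6: 3·1059 + 3·1.0 = 3180.0
Lowest: P3 at 1911.0.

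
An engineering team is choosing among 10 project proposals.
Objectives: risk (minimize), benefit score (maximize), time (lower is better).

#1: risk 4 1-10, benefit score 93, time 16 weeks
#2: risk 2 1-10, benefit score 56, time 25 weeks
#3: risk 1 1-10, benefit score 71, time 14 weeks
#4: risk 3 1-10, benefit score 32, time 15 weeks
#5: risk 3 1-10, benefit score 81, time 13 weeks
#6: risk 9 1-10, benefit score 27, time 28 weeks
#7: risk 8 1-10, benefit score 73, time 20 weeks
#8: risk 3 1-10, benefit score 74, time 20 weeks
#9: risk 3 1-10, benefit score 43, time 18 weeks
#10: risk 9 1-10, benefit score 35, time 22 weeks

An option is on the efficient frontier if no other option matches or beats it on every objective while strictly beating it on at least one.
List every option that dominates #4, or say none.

#3, #5

#3: risk 1≤3, benefit score 71≥32, time 14≤15 — dominates #4.
#5: risk 3≤3, benefit score 81≥32, time 13≤15 — dominates #4.
Others (#1, #2, #6, #7, #8, #9, #10) are each worse than #4 on at least one objective.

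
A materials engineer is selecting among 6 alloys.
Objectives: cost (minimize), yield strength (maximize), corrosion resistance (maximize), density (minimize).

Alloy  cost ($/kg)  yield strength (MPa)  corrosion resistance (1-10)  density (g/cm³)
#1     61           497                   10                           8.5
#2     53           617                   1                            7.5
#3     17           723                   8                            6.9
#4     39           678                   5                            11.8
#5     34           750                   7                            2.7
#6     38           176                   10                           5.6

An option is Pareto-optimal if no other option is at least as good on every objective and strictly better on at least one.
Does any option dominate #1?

No

#2: worse on corrosion resistance (1 vs 10).
#3: worse on corrosion resistance (8 vs 10).
#4: worse on corrosion resistance (5 vs 10).
#5: worse on corrosion resistance (7 vs 10).
#6: worse on yield strength (176 vs 497).
No option is at least as good as #1 on every objective and strictly better on one.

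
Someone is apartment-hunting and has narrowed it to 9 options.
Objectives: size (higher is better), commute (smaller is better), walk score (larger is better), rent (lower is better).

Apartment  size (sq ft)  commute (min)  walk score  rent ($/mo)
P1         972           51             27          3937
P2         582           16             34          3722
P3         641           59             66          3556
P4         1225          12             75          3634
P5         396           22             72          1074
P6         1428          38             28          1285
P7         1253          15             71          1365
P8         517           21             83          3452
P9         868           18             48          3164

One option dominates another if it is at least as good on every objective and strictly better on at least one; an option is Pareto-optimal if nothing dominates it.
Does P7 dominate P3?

P7 vs P3: size 1253≥641, commute 15≤59, walk score 71≥66, rent 1365≤3556 — P7 is at least as good on every objective with at least one strict improvement.

Yes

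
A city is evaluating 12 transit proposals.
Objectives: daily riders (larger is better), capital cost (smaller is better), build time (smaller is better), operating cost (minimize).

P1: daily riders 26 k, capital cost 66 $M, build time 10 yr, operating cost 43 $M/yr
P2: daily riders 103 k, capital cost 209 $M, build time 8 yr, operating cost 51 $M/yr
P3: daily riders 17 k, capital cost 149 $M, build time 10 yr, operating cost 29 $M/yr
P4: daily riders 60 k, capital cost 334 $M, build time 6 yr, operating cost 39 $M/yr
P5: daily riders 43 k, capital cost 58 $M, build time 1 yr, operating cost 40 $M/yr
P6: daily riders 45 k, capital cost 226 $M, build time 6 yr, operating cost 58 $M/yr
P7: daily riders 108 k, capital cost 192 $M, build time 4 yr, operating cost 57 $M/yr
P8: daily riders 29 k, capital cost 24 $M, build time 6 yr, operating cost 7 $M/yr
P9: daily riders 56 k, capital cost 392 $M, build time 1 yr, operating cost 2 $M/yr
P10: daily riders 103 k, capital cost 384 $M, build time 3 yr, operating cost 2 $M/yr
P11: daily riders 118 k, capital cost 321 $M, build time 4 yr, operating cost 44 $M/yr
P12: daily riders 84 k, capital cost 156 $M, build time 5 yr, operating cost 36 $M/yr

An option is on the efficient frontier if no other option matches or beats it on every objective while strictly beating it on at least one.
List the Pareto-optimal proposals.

P2, P5, P7, P8, P9, P10, P11, P12

P1: dominated by P5 (daily riders 43≥26, capital cost 58≤66, build time 1≤10, operating cost 40≤43).
P2: not dominated.
P3: dominated by P8 (daily riders 29≥17, capital cost 24≤149, build time 6≤10, operating cost 7≤29).
P4: dominated by P12 (daily riders 84≥60, capital cost 156≤334, build time 5≤6, operating cost 36≤39).
P5: not dominated.
P6: dominated by P7 (daily riders 108≥45, capital cost 192≤226, build time 4≤6, operating cost 57≤58).
P7: not dominated.
P8: not dominated (best capital cost).
P9: not dominated.
P10: not dominated.
P11: not dominated (best daily riders).
P12: not dominated.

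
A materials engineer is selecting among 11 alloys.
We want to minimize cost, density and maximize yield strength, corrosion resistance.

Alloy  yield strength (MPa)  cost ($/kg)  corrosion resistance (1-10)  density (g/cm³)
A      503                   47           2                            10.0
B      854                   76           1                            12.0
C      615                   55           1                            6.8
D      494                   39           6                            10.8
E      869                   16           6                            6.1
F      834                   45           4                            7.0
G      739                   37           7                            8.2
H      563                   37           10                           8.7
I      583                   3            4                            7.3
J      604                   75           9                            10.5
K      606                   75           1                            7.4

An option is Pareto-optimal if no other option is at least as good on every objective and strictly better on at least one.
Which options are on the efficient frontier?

E, G, H, I, J

A: dominated by E (yield strength 869≥503, cost 16≤47, corrosion resistance 6≥2, density 6.1≤10.0).
B: dominated by E (yield strength 869≥854, cost 16≤76, corrosion resistance 6≥1, density 6.1≤12.0).
C: dominated by E (yield strength 869≥615, cost 16≤55, corrosion resistance 6≥1, density 6.1≤6.8).
D: dominated by E (yield strength 869≥494, cost 16≤39, corrosion resistance 6≥6, density 6.1≤10.8).
E: not dominated (best yield strength).
F: dominated by E (yield strength 869≥834, cost 16≤45, corrosion resistance 6≥4, density 6.1≤7.0).
G: not dominated.
H: not dominated (best corrosion resistance).
I: not dominated (best cost).
J: not dominated.
K: dominated by C (yield strength 615≥606, cost 55≤75, corrosion resistance 1≥1, density 6.8≤7.4).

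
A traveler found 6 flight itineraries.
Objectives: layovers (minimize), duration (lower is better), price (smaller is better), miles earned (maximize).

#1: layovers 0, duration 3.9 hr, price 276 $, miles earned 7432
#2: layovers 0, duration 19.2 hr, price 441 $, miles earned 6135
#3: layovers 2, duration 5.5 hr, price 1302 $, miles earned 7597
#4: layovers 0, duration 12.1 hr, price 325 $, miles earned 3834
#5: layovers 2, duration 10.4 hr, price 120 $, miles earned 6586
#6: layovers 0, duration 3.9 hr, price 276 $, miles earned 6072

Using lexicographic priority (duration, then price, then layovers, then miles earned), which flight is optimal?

First minimize duration: best is 3.9, kept {#1, #6}.
Then minimize price: best is 276, kept {#1, #6}.
Then minimize layovers: best is 0, kept {#1, #6}.
Then maximize miles earned: best is 7432, kept {#1}.

#1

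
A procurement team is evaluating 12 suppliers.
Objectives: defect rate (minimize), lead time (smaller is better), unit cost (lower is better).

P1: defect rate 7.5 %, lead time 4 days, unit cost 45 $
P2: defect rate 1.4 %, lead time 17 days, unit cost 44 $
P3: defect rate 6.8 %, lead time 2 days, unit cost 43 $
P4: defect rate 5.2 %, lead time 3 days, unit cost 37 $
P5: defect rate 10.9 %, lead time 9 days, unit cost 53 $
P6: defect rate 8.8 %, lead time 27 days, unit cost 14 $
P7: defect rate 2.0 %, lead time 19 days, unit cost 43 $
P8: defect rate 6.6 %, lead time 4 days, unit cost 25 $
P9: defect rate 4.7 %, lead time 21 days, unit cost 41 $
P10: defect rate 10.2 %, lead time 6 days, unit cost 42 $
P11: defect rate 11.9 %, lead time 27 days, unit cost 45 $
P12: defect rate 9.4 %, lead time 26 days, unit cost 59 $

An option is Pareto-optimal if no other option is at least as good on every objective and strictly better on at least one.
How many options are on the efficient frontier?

P1: dominated by P3 (defect rate 6.8≤7.5, lead time 2≤4, unit cost 43≤45).
P2: not dominated (best defect rate).
P3: not dominated (best lead time).
P4: not dominated.
P5: dominated by P1 (defect rate 7.5≤10.9, lead time 4≤9, unit cost 45≤53).
P6: not dominated (best unit cost).
P7: not dominated.
P8: not dominated.
P9: not dominated.
P10: dominated by P4 (defect rate 5.2≤10.2, lead time 3≤6, unit cost 37≤42).
P11: dominated by P1 (defect rate 7.5≤11.9, lead time 4≤27, unit cost 45≤45).
P12: dominated by P1 (defect rate 7.5≤9.4, lead time 4≤26, unit cost 45≤59).
Pareto-optimal: P2, P3, P4, P6, P7, P8, P9 → 7.

7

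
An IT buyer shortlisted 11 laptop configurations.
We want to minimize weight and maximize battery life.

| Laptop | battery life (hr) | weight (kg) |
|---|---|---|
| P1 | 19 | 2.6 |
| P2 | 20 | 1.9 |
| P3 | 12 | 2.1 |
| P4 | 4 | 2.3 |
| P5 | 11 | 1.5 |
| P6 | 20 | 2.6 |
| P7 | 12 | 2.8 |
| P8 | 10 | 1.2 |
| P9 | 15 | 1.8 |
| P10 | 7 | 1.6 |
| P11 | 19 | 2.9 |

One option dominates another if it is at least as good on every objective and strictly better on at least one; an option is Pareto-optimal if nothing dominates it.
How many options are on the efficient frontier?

P1: dominated by P2 (battery life 20≥19, weight 1.9≤2.6).
P2: not dominated.
P3: dominated by P2 (battery life 20≥12, weight 1.9≤2.1).
P4: dominated by P2 (battery life 20≥4, weight 1.9≤2.3).
P5: not dominated.
P6: dominated by P2 (battery life 20≥20, weight 1.9≤2.6).
P7: dominated by P1 (battery life 19≥12, weight 2.6≤2.8).
P8: not dominated (best weight).
P9: not dominated.
P10: dominated by P5 (battery life 11≥7, weight 1.5≤1.6).
P11: dominated by P1 (battery life 19≥19, weight 2.6≤2.9).
Pareto-optimal: P2, P5, P8, P9 → 4.

4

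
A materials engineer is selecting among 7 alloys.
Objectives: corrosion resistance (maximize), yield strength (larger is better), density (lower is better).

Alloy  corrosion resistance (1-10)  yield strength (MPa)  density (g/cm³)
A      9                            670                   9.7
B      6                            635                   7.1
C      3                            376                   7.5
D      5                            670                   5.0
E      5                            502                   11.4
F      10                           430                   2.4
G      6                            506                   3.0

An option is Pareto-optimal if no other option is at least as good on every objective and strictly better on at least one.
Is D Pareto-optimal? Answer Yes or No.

A: worse on density (9.7 vs 5.0).
B: worse on yield strength (635 vs 670).
C: worse on corrosion resistance (3 vs 5).
E: worse on yield strength (502 vs 670).
F: worse on yield strength (430 vs 670).
G: worse on yield strength (506 vs 670).
No option is at least as good as D on every objective and strictly better on one.

Yes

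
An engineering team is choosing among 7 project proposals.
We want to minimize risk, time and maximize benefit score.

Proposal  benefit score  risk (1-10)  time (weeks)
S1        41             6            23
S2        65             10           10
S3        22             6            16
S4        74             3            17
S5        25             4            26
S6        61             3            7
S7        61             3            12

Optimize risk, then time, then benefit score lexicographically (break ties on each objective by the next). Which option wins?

S6

First minimize risk: best is 3, kept {S4, S6, S7}.
Then minimize time: best is 7, kept {S6}.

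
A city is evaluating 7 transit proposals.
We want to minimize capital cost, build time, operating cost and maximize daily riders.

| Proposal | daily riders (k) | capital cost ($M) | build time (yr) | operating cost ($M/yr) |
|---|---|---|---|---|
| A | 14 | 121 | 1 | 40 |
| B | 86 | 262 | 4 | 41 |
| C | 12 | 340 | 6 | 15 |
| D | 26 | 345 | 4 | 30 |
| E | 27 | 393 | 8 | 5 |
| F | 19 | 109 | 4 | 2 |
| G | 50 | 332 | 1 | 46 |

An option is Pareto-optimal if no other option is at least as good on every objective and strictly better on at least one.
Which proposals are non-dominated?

A: not dominated.
B: not dominated (best daily riders).
C: dominated by F (daily riders 19≥12, capital cost 109≤340, build time 4≤6, operating cost 2≤15).
D: not dominated.
E: not dominated.
F: not dominated (best capital cost).
G: not dominated.

A, B, D, E, F, G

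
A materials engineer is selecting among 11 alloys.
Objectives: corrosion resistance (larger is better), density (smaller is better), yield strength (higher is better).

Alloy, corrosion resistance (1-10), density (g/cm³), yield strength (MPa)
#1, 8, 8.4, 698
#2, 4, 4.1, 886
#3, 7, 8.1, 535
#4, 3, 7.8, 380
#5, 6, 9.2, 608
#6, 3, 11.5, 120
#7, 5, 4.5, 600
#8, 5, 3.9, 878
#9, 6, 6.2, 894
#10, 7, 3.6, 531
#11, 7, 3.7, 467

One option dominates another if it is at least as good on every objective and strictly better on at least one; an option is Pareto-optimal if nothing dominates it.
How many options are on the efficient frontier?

6

#1: not dominated (best corrosion resistance).
#2: not dominated.
#3: not dominated.
#4: dominated by #2 (corrosion resistance 4≥3, density 4.1≤7.8, yield strength 886≥380).
#5: dominated by #1 (corrosion resistance 8≥6, density 8.4≤9.2, yield strength 698≥608).
#6: dominated by #1 (corrosion resistance 8≥3, density 8.4≤11.5, yield strength 698≥120).
#7: dominated by #8 (corrosion resistance 5≥5, density 3.9≤4.5, yield strength 878≥600).
#8: not dominated.
#9: not dominated (best yield strength).
#10: not dominated (best density).
#11: dominated by #10 (corrosion resistance 7≥7, density 3.6≤3.7, yield strength 531≥467).
Pareto-optimal: #1, #2, #3, #8, #9, #10 → 6.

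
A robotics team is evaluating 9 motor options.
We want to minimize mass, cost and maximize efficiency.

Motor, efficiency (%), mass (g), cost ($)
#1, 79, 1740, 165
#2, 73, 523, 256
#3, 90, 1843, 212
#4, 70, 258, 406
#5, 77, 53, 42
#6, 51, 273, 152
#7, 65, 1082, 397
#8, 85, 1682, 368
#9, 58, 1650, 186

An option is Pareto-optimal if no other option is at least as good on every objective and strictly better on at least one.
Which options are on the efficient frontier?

#1, #3, #5, #8

#1: not dominated.
#2: dominated by #5 (efficiency 77≥73, mass 53≤523, cost 42≤256).
#3: not dominated (best efficiency).
#4: dominated by #5 (efficiency 77≥70, mass 53≤258, cost 42≤406).
#5: not dominated (best mass).
#6: dominated by #5 (efficiency 77≥51, mass 53≤273, cost 42≤152).
#7: dominated by #2 (efficiency 73≥65, mass 523≤1082, cost 256≤397).
#8: not dominated.
#9: dominated by #5 (efficiency 77≥58, mass 53≤1650, cost 42≤186).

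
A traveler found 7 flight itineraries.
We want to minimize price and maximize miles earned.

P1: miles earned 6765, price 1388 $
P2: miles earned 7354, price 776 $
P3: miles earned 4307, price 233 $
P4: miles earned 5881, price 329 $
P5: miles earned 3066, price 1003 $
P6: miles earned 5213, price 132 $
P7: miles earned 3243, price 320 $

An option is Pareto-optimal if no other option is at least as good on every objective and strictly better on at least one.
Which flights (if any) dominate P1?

P2

P2: miles earned 7354≥6765, price 776≤1388 — dominates P1.
Others (P3, P4, P5, P6, P7) are each worse than P1 on at least one objective.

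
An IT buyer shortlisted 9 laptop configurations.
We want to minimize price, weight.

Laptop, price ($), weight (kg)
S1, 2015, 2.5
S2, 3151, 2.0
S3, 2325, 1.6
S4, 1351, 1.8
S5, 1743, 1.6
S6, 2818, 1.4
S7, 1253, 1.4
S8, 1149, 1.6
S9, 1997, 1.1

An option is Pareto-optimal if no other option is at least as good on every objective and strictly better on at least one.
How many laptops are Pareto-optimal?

3

S1: dominated by S4 (price 1351≤2015, weight 1.8≤2.5).
S2: dominated by S3 (price 2325≤3151, weight 1.6≤2.0).
S3: dominated by S5 (price 1743≤2325, weight 1.6≤1.6).
S4: dominated by S7 (price 1253≤1351, weight 1.4≤1.8).
S5: dominated by S7 (price 1253≤1743, weight 1.4≤1.6).
S6: dominated by S7 (price 1253≤2818, weight 1.4≤1.4).
S7: not dominated.
S8: not dominated (best price).
S9: not dominated (best weight).
Pareto-optimal: S7, S8, S9 → 3.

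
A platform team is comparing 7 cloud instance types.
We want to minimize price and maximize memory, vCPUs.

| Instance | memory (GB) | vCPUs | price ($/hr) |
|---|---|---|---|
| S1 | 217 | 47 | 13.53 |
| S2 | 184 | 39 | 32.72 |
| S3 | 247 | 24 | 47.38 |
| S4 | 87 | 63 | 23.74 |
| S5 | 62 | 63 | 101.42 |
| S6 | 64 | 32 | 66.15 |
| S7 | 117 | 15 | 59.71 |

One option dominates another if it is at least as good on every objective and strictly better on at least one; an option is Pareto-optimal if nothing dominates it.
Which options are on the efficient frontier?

S1: not dominated (best price).
S2: dominated by S1 (memory 217≥184, vCPUs 47≥39, price 13.53≤32.72).
S3: not dominated (best memory).
S4: not dominated.
S5: dominated by S4 (memory 87≥62, vCPUs 63≥63, price 23.74≤101.42).
S6: dominated by S1 (memory 217≥64, vCPUs 47≥32, price 13.53≤66.15).
S7: dominated by S1 (memory 217≥117, vCPUs 47≥15, price 13.53≤59.71).

S1, S3, S4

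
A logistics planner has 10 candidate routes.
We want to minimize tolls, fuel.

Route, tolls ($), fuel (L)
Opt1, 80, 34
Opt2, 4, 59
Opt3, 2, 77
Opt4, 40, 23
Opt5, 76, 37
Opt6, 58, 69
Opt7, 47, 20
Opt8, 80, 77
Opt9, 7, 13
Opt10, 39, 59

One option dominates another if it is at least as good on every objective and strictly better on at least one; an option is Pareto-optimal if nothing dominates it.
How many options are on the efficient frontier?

Opt1: dominated by Opt4 (tolls 40≤80, fuel 23≤34).
Opt2: not dominated.
Opt3: not dominated (best tolls).
Opt4: dominated by Opt9 (tolls 7≤40, fuel 13≤23).
Opt5: dominated by Opt4 (tolls 40≤76, fuel 23≤37).
Opt6: dominated by Opt2 (tolls 4≤58, fuel 59≤69).
Opt7: dominated by Opt9 (tolls 7≤47, fuel 13≤20).
Opt8: dominated by Opt1 (tolls 80≤80, fuel 34≤77).
Opt9: not dominated (best fuel).
Opt10: dominated by Opt2 (tolls 4≤39, fuel 59≤59).
Pareto-optimal: Opt2, Opt3, Opt9 → 3.

3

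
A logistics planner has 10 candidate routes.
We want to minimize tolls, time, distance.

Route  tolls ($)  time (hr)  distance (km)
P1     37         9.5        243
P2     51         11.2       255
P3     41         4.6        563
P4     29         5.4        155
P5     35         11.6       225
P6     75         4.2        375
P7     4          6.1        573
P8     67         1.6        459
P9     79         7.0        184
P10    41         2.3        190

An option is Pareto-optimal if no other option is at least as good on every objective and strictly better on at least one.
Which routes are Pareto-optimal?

P1: dominated by P4 (tolls 29≤37, time 5.4≤9.5, distance 155≤243).
P2: dominated by P1 (tolls 37≤51, time 9.5≤11.2, distance 243≤255).
P3: dominated by P10 (tolls 41≤41, time 2.3≤4.6, distance 190≤563).
P4: not dominated (best distance).
P5: dominated by P4 (tolls 29≤35, time 5.4≤11.6, distance 155≤225).
P6: dominated by P10 (tolls 41≤75, time 2.3≤4.2, distance 190≤375).
P7: not dominated (best tolls).
P8: not dominated (best time).
P9: dominated by P4 (tolls 29≤79, time 5.4≤7.0, distance 155≤184).
P10: not dominated.

P4, P7, P8, P10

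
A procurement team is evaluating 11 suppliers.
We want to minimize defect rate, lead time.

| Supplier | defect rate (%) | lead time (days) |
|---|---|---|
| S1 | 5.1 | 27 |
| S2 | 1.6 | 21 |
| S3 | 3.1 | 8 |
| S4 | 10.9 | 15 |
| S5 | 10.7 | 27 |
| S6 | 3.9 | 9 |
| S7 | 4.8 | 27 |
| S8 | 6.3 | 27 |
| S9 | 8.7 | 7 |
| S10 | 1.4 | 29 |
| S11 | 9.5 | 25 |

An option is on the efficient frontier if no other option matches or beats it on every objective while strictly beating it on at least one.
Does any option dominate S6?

Yes

S3 vs S6: defect rate 3.1≤3.9, lead time 8≤9 — S3 is at least as good on every objective and strictly better on at least one, so S3 dominates S6.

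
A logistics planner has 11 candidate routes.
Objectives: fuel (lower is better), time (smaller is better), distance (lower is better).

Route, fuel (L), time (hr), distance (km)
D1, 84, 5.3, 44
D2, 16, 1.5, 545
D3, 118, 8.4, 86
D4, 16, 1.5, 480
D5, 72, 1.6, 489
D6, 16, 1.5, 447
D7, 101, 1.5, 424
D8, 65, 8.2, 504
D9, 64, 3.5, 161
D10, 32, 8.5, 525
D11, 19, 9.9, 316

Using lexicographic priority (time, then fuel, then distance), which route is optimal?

First minimize time: best is 1.5, kept {D2, D4, D6, D7}.
Then minimize fuel: best is 16, kept {D2, D4, D6}.
Then minimize distance: best is 447, kept {D6}.

D6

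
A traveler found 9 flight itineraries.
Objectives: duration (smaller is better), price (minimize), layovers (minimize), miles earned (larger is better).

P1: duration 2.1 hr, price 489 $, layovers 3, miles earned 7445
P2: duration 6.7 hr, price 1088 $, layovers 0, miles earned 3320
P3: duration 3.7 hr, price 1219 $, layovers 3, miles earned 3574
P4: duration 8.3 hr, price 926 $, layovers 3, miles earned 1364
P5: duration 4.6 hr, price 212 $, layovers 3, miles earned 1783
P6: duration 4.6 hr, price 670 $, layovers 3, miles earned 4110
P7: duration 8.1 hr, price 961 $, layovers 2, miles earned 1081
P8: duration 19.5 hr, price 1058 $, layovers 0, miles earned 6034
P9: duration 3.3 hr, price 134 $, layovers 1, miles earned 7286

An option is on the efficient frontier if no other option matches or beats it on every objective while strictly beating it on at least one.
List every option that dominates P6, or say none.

P1: duration 2.1≤4.6, price 489≤670, layovers 3≤3, miles earned 7445≥4110 — dominates P6.
P9: duration 3.3≤4.6, price 134≤670, layovers 1≤3, miles earned 7286≥4110 — dominates P6.
Others (P2, P3, P4, P5, P7, P8) are each worse than P6 on at least one objective.

P1, P9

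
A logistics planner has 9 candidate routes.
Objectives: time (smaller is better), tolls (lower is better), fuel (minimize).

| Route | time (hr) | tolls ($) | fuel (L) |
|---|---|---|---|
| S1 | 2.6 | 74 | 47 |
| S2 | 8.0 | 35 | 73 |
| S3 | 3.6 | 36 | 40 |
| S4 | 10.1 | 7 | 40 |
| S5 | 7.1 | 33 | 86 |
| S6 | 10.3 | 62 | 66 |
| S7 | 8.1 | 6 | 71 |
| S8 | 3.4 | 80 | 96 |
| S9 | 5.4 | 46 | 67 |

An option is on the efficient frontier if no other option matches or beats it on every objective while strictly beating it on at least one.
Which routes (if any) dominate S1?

S2: worse on time (8.0 vs 2.6).
S3: worse on time (3.6 vs 2.6).
S4: worse on time (10.1 vs 2.6).
S5: worse on time (7.1 vs 2.6).
S6: worse on time (10.3 vs 2.6).
S7: worse on time (8.1 vs 2.6).
S8: worse on time (3.4 vs 2.6).
S9: worse on time (5.4 vs 2.6).
No option dominates S1.

none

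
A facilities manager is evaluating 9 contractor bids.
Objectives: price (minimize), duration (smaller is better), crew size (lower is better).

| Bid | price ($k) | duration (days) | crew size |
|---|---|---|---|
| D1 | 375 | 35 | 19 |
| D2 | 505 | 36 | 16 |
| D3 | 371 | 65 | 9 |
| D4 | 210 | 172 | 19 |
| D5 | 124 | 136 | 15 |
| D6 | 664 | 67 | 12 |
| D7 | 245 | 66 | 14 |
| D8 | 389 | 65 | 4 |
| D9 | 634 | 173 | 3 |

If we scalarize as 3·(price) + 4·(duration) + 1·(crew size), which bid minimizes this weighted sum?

D5

D1: 3·375 + 4·35 + 1·19 = 1284
D2: 3·505 + 4·36 + 1·16 = 1675
D3: 3·371 + 4·65 + 1·9 = 1382
D4: 3·210 + 4·172 + 1·19 = 1337
D5: 3·124 + 4·136 + 1·15 = 931
D6: 3·664 + 4·67 + 1·12 = 2272
D7: 3·245 + 4·66 + 1·14 = 1013
D8: 3·389 + 4·65 + 1·4 = 1431
D9: 3·634 + 4·173 + 1·3 = 2597
Lowest: D5 at 931.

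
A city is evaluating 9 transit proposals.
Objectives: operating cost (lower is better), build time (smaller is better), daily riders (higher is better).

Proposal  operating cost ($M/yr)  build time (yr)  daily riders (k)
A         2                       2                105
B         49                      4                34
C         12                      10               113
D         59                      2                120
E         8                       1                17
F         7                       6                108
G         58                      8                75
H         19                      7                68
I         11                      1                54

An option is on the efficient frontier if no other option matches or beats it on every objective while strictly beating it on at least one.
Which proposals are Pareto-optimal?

A: not dominated (best operating cost).
B: dominated by A (operating cost 2≤49, build time 2≤4, daily riders 105≥34).
C: not dominated.
D: not dominated (best daily riders).
E: not dominated.
F: not dominated.
G: dominated by A (operating cost 2≤58, build time 2≤8, daily riders 105≥75).
H: dominated by A (operating cost 2≤19, build time 2≤7, daily riders 105≥68).
I: not dominated.

A, C, D, E, F, I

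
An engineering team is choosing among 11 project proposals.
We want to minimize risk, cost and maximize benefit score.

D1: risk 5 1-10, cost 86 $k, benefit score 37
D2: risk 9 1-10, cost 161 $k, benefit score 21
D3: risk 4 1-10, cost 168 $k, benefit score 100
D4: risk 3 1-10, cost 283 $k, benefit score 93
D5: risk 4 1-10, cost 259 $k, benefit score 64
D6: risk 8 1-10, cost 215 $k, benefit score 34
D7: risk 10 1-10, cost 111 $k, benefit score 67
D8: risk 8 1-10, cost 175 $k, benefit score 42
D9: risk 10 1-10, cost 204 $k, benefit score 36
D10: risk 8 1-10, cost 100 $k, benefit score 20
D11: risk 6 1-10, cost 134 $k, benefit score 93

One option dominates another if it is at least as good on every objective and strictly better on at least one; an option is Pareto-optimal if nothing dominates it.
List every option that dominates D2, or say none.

D1: risk 5≤9, cost 86≤161, benefit score 37≥21 — dominates D2.
D11: risk 6≤9, cost 134≤161, benefit score 93≥21 — dominates D2.
Others (D3, D4, D5, D6, D7, D8, D9, D10) are each worse than D2 on at least one objective.

D1, D11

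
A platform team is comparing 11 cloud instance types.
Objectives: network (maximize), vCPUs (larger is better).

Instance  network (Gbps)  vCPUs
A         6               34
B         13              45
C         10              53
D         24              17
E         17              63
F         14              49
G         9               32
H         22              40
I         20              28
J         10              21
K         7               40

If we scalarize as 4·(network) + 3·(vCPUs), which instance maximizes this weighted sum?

A: 4·6 + 3·34 = 126
B: 4·13 + 3·45 = 187
C: 4·10 + 3·53 = 199
D: 4·24 + 3·17 = 147
E: 4·17 + 3·63 = 257
F: 4·14 + 3·49 = 203
G: 4·9 + 3·32 = 132
H: 4·22 + 3·40 = 208
I: 4·20 + 3·28 = 164
J: 4·10 + 3·21 = 103
K: 4·7 + 3·40 = 148
Highest: E at 257.

E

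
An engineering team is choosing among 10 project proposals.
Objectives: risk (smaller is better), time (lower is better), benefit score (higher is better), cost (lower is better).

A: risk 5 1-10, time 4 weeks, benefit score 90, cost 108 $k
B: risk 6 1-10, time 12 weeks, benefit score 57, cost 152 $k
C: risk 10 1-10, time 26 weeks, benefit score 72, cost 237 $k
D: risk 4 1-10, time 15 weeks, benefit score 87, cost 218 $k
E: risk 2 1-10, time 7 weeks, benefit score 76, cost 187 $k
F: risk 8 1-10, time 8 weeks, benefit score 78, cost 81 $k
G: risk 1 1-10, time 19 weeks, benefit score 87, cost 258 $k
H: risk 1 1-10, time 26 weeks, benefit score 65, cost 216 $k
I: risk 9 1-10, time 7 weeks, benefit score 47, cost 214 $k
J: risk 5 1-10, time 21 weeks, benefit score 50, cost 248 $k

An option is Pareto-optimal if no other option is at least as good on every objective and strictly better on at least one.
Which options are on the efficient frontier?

A, D, E, F, G, H

A: not dominated (best time).
B: dominated by A (risk 5≤6, time 4≤12, benefit score 90≥57, cost 108≤152).
C: dominated by A (risk 5≤10, time 4≤26, benefit score 90≥72, cost 108≤237).
D: not dominated.
E: not dominated.
F: not dominated (best cost).
G: not dominated.
H: not dominated.
I: dominated by A (risk 5≤9, time 4≤7, benefit score 90≥47, cost 108≤214).
J: dominated by A (risk 5≤5, time 4≤21, benefit score 90≥50, cost 108≤248).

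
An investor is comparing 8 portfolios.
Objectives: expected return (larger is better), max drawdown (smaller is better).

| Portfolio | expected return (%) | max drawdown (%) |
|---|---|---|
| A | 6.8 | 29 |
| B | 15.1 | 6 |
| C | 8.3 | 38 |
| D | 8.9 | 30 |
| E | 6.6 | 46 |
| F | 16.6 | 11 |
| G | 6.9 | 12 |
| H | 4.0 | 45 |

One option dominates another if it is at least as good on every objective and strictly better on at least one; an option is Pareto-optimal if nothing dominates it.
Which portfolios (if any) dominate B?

A: worse on expected return (6.8 vs 15.1).
C: worse on expected return (8.3 vs 15.1).
D: worse on expected return (8.9 vs 15.1).
E: worse on expected return (6.6 vs 15.1).
F: worse on max drawdown (11 vs 6).
G: worse on expected return (6.9 vs 15.1).
H: worse on expected return (4.0 vs 15.1).
No option dominates B.

none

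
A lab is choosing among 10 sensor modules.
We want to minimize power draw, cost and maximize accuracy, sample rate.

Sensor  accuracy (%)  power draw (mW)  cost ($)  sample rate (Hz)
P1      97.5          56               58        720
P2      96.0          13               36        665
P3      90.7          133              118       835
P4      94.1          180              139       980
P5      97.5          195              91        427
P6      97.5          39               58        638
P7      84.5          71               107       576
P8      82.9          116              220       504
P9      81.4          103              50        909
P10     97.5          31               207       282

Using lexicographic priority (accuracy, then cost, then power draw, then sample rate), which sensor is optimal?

First maximize accuracy: best is 97.5, kept {P1, P5, P6, P10}.
Then minimize cost: best is 58, kept {P1, P6}.
Then minimize power draw: best is 39, kept {P6}.

P6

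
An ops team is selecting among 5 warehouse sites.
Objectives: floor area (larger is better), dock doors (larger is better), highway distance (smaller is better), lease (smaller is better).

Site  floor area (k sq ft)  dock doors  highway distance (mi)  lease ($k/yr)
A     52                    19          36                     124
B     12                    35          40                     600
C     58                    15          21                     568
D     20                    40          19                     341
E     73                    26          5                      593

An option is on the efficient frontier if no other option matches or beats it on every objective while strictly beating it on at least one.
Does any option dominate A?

B: worse on floor area (12 vs 52).
C: worse on dock doors (15 vs 19).
D: worse on floor area (20 vs 52).
E: worse on lease (593 vs 124).
No option is at least as good as A on every objective and strictly better on one.

No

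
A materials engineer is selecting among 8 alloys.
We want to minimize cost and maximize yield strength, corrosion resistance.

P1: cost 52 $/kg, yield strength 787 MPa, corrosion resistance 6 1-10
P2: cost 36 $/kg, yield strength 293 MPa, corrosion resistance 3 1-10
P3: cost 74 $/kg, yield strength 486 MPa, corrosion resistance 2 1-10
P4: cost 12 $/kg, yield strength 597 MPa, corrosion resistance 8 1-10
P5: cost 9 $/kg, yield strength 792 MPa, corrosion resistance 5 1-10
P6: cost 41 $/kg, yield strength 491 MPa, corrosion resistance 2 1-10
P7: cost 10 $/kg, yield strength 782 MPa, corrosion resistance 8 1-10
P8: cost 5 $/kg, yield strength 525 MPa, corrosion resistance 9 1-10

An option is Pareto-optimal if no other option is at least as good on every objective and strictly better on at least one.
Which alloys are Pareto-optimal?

P1, P5, P7, P8

P1: not dominated.
P2: dominated by P4 (cost 12≤36, yield strength 597≥293, corrosion resistance 8≥3).
P3: dominated by P1 (cost 52≤74, yield strength 787≥486, corrosion resistance 6≥2).
P4: dominated by P7 (cost 10≤12, yield strength 782≥597, corrosion resistance 8≥8).
P5: not dominated (best yield strength).
P6: dominated by P4 (cost 12≤41, yield strength 597≥491, corrosion resistance 8≥2).
P7: not dominated.
P8: not dominated (best cost).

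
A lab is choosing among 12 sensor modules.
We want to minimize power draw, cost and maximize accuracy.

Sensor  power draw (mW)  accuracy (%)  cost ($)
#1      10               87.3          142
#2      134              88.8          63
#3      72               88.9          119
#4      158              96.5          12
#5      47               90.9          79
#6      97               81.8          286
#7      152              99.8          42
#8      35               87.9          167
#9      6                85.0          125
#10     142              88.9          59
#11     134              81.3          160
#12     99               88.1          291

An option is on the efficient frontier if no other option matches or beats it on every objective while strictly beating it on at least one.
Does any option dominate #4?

No

#1: worse on accuracy (87.3 vs 96.5).
#2: worse on accuracy (88.8 vs 96.5).
#3: worse on accuracy (88.9 vs 96.5).
#5: worse on accuracy (90.9 vs 96.5).
#6: worse on accuracy (81.8 vs 96.5).
#7: worse on cost (42 vs 12).
#8: worse on accuracy (87.9 vs 96.5).
#9: worse on accuracy (85.0 vs 96.5).
#10: worse on accuracy (88.9 vs 96.5).
#11: worse on accuracy (81.3 vs 96.5).
#12: worse on accuracy (88.1 vs 96.5).
No option is at least as good as #4 on every objective and strictly better on one.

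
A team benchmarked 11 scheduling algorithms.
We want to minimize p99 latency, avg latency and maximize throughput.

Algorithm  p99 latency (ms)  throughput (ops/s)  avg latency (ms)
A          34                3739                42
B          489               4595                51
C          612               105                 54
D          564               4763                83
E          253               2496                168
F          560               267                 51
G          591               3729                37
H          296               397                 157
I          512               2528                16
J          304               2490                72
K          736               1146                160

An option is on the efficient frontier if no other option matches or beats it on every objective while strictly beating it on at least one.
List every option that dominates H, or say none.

A: p99 latency 34≤296, throughput 3739≥397, avg latency 42≤157 — dominates H.
Others (B, C, D, E, F, G, I, J, K) are each worse than H on at least one objective.

A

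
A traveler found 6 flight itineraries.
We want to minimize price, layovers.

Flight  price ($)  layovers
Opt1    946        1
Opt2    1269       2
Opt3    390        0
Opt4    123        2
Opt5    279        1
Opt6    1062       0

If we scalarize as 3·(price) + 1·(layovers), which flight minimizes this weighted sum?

Opt1: 3·946 + 1·1 = 2839
Opt2: 3·1269 + 1·2 = 3809
Opt3: 3·390 + 1·0 = 1170
Opt4: 3·123 + 1·2 = 371
Opt5: 3·279 + 1·1 = 838
Opt6: 3·1062 + 1·0 = 3186
Lowest: Opt4 at 371.

Opt4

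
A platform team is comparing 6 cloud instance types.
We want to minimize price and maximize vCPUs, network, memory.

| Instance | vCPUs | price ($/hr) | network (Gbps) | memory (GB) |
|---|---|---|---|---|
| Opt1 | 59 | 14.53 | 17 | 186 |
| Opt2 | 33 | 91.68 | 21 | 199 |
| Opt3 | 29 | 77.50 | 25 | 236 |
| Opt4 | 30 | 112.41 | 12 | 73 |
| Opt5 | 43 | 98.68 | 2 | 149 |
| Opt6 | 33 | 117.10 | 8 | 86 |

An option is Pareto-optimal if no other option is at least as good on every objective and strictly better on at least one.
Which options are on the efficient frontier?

Opt1: not dominated (best vCPUs).
Opt2: not dominated.
Opt3: not dominated (best network).
Opt4: dominated by Opt1 (vCPUs 59≥30, price 14.53≤112.41, network 17≥12, memory 186≥73).
Opt5: dominated by Opt1 (vCPUs 59≥43, price 14.53≤98.68, network 17≥2, memory 186≥149).
Opt6: dominated by Opt1 (vCPUs 59≥33, price 14.53≤117.10, network 17≥8, memory 186≥86).

Opt1, Opt2, Opt3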